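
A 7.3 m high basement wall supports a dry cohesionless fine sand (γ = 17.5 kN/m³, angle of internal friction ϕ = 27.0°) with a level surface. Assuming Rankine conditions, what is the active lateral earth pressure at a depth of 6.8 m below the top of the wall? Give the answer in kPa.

44.7 kPa

K_a = (1 − sin φ)/(1 + sin φ) = 0.3755.
σ_h = K_a γ z = 0.3755 × 17.5 × 6.8 = 44.69 kPa.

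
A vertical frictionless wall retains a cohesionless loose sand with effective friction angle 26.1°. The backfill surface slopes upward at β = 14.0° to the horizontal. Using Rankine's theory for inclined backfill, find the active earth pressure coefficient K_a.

K_a = cos β · (cos β − √(cos²β − cos²φ)) / (cos β + √(cos²β − cos²φ)).
cos β = 0.9703, cos φ = 0.8980, √(cos²β − cos²φ) = 0.3675.
K_a = 0.9703 × (0.9703 − 0.3675)/(0.9703 + 0.3675) = 0.4373.

0.437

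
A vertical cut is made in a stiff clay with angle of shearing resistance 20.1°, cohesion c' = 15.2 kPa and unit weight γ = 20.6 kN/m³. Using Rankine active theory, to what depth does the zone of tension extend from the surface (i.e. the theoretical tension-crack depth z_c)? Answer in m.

K_a = tan²(45° − 20.1°/2) = 0.4885; √K_a = 0.6989.
The active pressure is zero where K_a γ z = 2c√K_a, so z_c = 2c/(γ√K_a) = 2×15.2/(20.6×0.6989) = 2.111 m.

2.11 m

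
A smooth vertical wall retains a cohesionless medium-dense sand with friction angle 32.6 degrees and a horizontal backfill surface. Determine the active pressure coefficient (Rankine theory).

0.300

K_a = tan²(45° − φ/2) = tan²(28.70°) = 0.2997.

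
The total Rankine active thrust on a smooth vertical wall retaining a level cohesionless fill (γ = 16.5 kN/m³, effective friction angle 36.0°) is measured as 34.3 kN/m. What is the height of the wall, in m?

K_a = 0.2596. P_a = ½ K_a γ H² ⇒ H = √(2P_a/(K_a γ)).
H = √(2×34.3/(0.2596×16.5)) = 4.002 m.

4.00 m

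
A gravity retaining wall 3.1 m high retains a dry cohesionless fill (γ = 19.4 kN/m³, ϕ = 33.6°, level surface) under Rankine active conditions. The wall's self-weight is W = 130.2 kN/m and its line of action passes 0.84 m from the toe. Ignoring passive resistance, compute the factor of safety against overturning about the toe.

K_a = tan²(45° − 33.6°/2) = 0.2875.
P_a = ½K_aγH² = 0.5×0.2875×19.4×3.1² = 26.80 kN/m, acting at H/3 = 1.033 m above the base.
Overturning moment M_o = P_a × H/3 = 26.80 × 1.033 = 27.69.
Resisting moment M_r = W × 0.84 = 130.2 × 0.84 = 109.4.
FS_overturning = M_r/M_o = 109.4/27.69 = 3.949.

3.95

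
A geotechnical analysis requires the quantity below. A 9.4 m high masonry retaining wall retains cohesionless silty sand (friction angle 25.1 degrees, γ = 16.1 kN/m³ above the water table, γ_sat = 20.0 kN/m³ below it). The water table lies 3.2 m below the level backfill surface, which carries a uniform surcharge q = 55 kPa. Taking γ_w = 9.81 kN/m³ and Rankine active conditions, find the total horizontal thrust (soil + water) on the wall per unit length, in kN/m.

K_a = tan²(45° − φ/2) = 0.4043.
γ' = 20.0 − 9.81 = 10.19 kN/m³. h₂ = H − d_w = 6.2 m.
σ'_h: at surface K_a·q = 22.24; at WT K_a(q+γd_w) = 43.07; at base K_a(q+γd_w+γ'h₂) = 68.61 kPa.
P₁ = ½(22.24+43.07)×3.2 = 104.5; P₂ = ½(43.07+68.61)×6.2 = 346.2; P_w = ½γ_w h₂² = 188.5.
Total = 104.5+346.2+188.5 = 639.2 kN/m.

639 kN/m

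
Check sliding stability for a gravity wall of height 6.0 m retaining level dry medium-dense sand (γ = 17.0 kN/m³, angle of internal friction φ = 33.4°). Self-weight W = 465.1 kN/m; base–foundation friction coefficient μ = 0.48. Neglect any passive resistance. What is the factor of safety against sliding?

2.52

K_a = tan²(45° − 33.4°/2) = 0.2899.
P_a = ½K_aγH² = 0.5×0.2899×17.0×6.0² = 88.72 kN/m, acting at H/3 = 2.000 m above the base.
FS_sliding = μW / P_a = 0.48×465.1 / 88.72 = 2.516.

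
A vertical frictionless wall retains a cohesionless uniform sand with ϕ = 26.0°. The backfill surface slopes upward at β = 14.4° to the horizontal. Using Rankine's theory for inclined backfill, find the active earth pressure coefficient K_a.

K_a = cos β · (cos β − √(cos²β − cos²φ)) / (cos β + √(cos²β − cos²φ)).
cos β = 0.9686, cos φ = 0.8988, √(cos²β − cos²φ) = 0.3610.
K_a = 0.9686 × (0.9686 − 0.3610)/(0.9686 + 0.3610) = 0.4426.

0.443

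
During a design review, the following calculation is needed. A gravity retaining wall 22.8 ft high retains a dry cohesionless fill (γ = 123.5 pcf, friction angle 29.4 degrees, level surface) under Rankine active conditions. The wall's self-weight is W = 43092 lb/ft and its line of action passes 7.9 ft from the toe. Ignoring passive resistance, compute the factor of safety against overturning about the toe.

K_a = tan²(45° − 29.4°/2) = 0.3415.
P_a = ½K_aγH² = 0.5×0.3415×123.5×22.8² = 10960 lb/ft, acting at H/3 = 7.600 ft above the base.
Overturning moment M_o = P_a × H/3 = 10960 × 7.600 = 83300.
Resisting moment M_r = W × 7.9 = 43092 × 7.9 = 340400.
FS_overturning = M_r/M_o = 340400/83300 = 4.087.

4.09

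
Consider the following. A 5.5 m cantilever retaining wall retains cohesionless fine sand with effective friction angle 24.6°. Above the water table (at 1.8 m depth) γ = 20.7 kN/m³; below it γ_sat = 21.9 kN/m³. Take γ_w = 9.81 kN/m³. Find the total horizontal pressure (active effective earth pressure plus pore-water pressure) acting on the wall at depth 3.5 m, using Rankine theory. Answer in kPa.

40.5 kPa

K_a = (1 − sin φ)/(1 + sin φ) = 0.4121.
γ' = 21.9 − 9.81 = 12.09 kN/m³.
Effective vertical stress at 3.5 m: σ'_v = 20.7×1.8 + 12.09×1.70 = 57.81 kPa.
σ'_h = K_a σ'_v = 0.4121 × 57.81 = 23.83 kPa; u = γ_w × 1.70 = 16.68 kPa.
Total σ_h = 23.83 + 16.68 = 40.50 kPa.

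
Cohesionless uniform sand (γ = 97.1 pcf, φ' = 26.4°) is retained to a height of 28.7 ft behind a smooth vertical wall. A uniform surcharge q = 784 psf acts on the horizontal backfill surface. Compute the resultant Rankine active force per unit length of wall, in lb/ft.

24000 lb/ft

K_a = tan²(45° − φ/2) = 0.3844.
Soil triangle: ½ K_a γ H² = 0.5×0.3844×97.1×28.7² = 15370 lb/ft.
Surcharge rectangle: K_a q H = 0.3844×784×28.7 = 8650 lb/ft.
Total = 15370 + 8650 = 24020 lb/ft.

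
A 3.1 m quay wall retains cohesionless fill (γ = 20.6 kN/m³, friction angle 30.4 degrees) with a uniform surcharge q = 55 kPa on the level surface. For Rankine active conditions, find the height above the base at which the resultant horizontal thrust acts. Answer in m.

K_a = 0.3280.
Triangular part P₁ = ½K_aγH² = 32.47 at H/3 = 1.033 m; rectangular part P₂ = K_a q H = 55.92 at H/2 = 1.550 m.
ȳ = (P₁·1.033 + P₂·1.550)/(P₁+P₂) = 1.360 m.

1.36 m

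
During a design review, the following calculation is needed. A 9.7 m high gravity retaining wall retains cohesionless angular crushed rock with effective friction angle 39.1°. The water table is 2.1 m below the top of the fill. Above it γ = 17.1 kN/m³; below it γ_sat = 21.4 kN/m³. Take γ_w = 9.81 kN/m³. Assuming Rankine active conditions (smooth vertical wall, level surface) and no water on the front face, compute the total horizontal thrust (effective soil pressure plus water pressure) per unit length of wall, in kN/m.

K_a = tan²(45° − φ/2) = 0.2265.
γ' = 21.4 − 9.81 = 11.59 kN/m³. Depth below WT = 7.6 m.
σ'_h at WT = K_a γ d_w = 8.133 kPa; at base = 8.133 + K_a γ' × 7.6 = 28.08 kPa.
P₁ (0–2.1 m) = ½×8.133×2.1 = 8.540. P₂ (2.1–9.7 m) = ½(8.133+28.08)×7.6 = 137.6.
P_w = ½ γ_w h₂² = 0.5×9.81×7.6² = 283.3. Total = 8.540+137.6+283.3 = 429.5 kN/m.

429 kN/m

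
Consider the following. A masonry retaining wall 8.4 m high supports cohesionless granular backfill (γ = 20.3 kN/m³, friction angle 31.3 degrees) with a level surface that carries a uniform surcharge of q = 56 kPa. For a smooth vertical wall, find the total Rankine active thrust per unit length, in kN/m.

375 kN/m

K_a = tan²(45° − φ/2) = 0.3162.
Soil triangle: ½ K_a γ H² = 0.5×0.3162×20.3×8.4² = 226.5 kN/m.
Surcharge rectangle: K_a q H = 0.3162×56×8.4 = 148.7 kN/m.
Total = 226.5 + 148.7 = 375.2 kN/m.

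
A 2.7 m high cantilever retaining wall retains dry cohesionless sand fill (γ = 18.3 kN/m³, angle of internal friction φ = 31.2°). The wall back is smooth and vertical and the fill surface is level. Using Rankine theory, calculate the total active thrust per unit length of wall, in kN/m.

K_a = tan²(45° − φ/2) = 0.3175.
P_a = ½ K_a γ H² = 0.5 × 0.3175 × 18.3 × 2.7² = 21.18 kN/m.

21.2 kN/m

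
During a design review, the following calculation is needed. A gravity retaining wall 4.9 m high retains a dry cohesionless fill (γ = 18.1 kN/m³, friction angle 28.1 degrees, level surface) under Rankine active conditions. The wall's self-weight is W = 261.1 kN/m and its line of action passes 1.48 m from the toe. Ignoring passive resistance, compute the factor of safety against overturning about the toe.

3.03

K_a = tan²(45° − 28.1°/2) = 0.3596.
P_a = ½K_aγH² = 0.5×0.3596×18.1×4.9² = 78.14 kN/m, acting at H/3 = 1.633 m above the base.
Overturning moment M_o = P_a × H/3 = 78.14 × 1.633 = 127.6.
Resisting moment M_r = W × 1.48 = 261.1 × 1.48 = 386.4.
FS_overturning = M_r/M_o = 386.4/127.6 = 3.028.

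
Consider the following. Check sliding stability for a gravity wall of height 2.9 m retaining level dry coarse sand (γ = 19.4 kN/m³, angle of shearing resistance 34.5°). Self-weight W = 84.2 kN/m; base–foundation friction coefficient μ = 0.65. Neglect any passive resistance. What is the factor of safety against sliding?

K_a = tan²(45° − 34.5°/2) = 0.2768.
P_a = ½K_aγH² = 0.5×0.2768×19.4×2.9² = 22.58 kN/m, acting at H/3 = 0.9667 m above the base.
FS_sliding = μW / P_a = 0.65×84.2 / 22.58 = 2.424.

2.42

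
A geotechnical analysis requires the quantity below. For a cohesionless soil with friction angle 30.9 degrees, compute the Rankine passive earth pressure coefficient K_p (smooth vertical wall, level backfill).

K_p = (1 + sin φ)/(1 − sin φ) = tan²(45° + 30.9°/2) = 3.111.

3.11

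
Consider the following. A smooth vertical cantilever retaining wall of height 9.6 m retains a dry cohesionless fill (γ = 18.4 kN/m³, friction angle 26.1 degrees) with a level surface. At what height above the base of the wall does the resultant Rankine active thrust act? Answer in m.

3.20 m

K_a = 0.3889.
The pressure distribution is triangular, so the resultant acts at H/3 above the base = 9.6/3 = 3.200 m.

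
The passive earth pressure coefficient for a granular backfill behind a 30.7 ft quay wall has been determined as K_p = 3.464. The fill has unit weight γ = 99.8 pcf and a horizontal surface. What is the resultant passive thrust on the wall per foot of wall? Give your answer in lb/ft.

163000 lb/ft

P = ½ K_p γ H² = 0.5 × 3.464 × 99.8 × 30.7² = 162900 lb/ft.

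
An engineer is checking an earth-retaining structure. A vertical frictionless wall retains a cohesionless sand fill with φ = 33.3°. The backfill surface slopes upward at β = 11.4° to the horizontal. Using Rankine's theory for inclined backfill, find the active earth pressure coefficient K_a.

K_a = cos β · (cos β − √(cos²β − cos²φ)) / (cos β + √(cos²β − cos²φ)).
cos β = 0.9803, cos φ = 0.8358, √(cos²β − cos²φ) = 0.5122.
K_a = 0.9803 × (0.9803 − 0.5122)/(0.9803 + 0.5122) = 0.3074.

0.307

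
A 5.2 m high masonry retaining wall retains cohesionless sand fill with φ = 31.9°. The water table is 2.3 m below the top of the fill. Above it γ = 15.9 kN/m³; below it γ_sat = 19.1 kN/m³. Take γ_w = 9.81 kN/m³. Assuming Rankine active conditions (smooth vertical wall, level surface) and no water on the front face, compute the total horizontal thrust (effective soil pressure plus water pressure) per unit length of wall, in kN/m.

K_a = tan²(45° − φ/2) = 0.3085.
γ' = 19.1 − 9.81 = 9.290 kN/m³. Depth below WT = 2.9 m.
σ'_h at WT = K_a γ d_w = 11.28 kPa; at base = 11.28 + K_a γ' × 2.9 = 19.59 kPa.
P₁ (0–2.3 m) = ½×11.28×2.3 = 12.98. P₂ (2.3–5.2 m) = ½(11.28+19.59)×2.9 = 44.77.
P_w = ½ γ_w h₂² = 0.5×9.81×2.9² = 41.25. Total = 12.98+44.77+41.25 = 99.00 kN/m.

99.0 kN/m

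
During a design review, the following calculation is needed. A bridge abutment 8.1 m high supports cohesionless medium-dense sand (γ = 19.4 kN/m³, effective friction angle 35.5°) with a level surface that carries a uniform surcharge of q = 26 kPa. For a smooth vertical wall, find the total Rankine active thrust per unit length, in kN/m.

225 kN/m

K_a = tan²(45° − φ/2) = 0.2653.
Soil triangle: ½ K_a γ H² = 0.5×0.2653×19.4×8.1² = 168.8 kN/m.
Surcharge rectangle: K_a q H = 0.2653×26×8.1 = 55.86 kN/m.
Total = 168.8 + 55.86 = 224.7 kN/m.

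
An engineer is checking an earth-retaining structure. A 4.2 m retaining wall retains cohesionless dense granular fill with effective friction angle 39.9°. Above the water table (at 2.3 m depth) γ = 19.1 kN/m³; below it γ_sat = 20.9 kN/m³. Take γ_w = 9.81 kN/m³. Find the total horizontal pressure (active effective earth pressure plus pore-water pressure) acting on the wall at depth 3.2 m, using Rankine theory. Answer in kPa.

K_a = (1 − sin φ)/(1 + sin φ) = 0.2184.
γ' = 20.9 − 9.81 = 11.09 kN/m³.
Effective vertical stress at 3.2 m: σ'_v = 19.1×2.3 + 11.09×0.900 = 53.91 kPa.
σ'_h = K_a σ'_v = 0.2184 × 53.91 = 11.78 kPa; u = γ_w × 0.900 = 8.829 kPa.
Total σ_h = 11.78 + 8.829 = 20.61 kPa.

20.6 kPa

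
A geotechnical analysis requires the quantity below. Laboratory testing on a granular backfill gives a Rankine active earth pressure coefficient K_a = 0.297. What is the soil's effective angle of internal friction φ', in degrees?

32.8°

K_a = tan²(45° − φ/2) ⇒ 45° − φ/2 = arctan(√0.297) = 28.59°.
φ = 2(45° − 28.59°) = 32.82°.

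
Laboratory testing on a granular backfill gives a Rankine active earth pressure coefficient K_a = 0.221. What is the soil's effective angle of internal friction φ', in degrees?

K_a = tan²(45° − φ/2) ⇒ 45° − φ/2 = arctan(√0.221) = 25.18°.
φ = 2(45° − 25.18°) = 39.64°.

39.6°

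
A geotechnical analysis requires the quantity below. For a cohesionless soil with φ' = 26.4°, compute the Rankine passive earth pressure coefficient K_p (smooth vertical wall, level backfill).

K_p = (1 + sin φ)/(1 − sin φ) = tan²(45° + 26.4°/2) = 2.601.

2.60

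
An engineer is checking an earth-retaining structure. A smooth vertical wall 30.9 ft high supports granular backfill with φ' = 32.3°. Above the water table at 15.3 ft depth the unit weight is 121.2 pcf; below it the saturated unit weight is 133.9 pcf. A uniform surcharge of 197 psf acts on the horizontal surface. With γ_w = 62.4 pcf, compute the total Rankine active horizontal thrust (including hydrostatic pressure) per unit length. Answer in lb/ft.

K_a = tan²(45° − φ/2) = 0.3035.
γ' = 133.9 − 62.4 = 71.50 pcf. h₂ = H − d_w = 15.6 ft.
σ'_h: at surface K_a·q = 59.79; at WT K_a(q+γd_w) = 622.5; at base K_a(q+γd_w+γ'h₂) = 961.1 psf.
P₁ = ½(59.79+622.5)×15.3 = 5220; P₂ = ½(622.5+961.1)×15.6 = 12350; P_w = ½γ_w h₂² = 7593.
Total = 5220+12350+7593 = 25160 lb/ft.

25200 lb/ft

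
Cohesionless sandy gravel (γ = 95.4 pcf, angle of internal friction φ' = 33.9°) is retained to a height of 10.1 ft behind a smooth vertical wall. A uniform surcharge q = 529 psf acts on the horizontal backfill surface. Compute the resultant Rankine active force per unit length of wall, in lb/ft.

2900 lb/ft

K_a = tan²(45° − φ/2) = 0.2839.
Soil triangle: ½ K_a γ H² = 0.5×0.2839×95.4×10.1² = 1381 lb/ft.
Surcharge rectangle: K_a q H = 0.2839×529×10.1 = 1517 lb/ft.
Total = 1381 + 1517 = 2898 lb/ft.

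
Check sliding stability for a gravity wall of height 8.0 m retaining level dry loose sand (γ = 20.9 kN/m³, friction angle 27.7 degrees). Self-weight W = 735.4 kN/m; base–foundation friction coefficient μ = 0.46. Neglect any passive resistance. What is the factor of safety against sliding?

1.38

K_a = tan²(45° − 27.7°/2) = 0.3653.
P_a = ½K_aγH² = 0.5×0.3653×20.9×8.0² = 244.3 kN/m, acting at H/3 = 2.667 m above the base.
FS_sliding = μW / P_a = 0.46×735.4 / 244.3 = 1.385.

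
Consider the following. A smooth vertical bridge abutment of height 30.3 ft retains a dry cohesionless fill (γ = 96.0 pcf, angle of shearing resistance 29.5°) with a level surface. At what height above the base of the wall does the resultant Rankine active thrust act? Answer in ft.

10.1 ft

K_a = 0.3401.
The pressure distribution is triangular, so the resultant acts at H/3 above the base = 30.3/3 = 10.10 ft.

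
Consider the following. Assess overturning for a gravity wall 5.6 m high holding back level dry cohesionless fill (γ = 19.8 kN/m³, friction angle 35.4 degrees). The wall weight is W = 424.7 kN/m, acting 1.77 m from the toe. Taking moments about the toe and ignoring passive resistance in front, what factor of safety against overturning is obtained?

4.87

K_a = tan²(45° − 35.4°/2) = 0.2664.
P_a = ½K_aγH² = 0.5×0.2664×19.8×5.6² = 82.71 kN/m, acting at H/3 = 1.867 m above the base.
Overturning moment M_o = P_a × H/3 = 82.71 × 1.867 = 154.4.
Resisting moment M_r = W × 1.77 = 424.7 × 1.77 = 751.7.
FS_overturning = M_r/M_o = 751.7/154.4 = 4.869.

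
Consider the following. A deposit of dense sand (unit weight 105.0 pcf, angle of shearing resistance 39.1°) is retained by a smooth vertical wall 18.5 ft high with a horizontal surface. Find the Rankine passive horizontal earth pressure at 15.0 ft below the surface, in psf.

6950 psf

K_p = (1 + sin φ)/(1 − sin φ) = 4.415.
σ_h = K_p γ z = 4.415 × 105.0 × 15.0 = 6954 psf.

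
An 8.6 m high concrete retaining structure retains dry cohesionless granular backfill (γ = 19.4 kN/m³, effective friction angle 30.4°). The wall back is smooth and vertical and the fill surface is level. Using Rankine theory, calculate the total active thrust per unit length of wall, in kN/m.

235 kN/m

K_a = tan²(45° − φ/2) = 0.3280.
P_a = ½ K_a γ H² = 0.5 × 0.3280 × 19.4 × 8.6² = 235.3 kN/m.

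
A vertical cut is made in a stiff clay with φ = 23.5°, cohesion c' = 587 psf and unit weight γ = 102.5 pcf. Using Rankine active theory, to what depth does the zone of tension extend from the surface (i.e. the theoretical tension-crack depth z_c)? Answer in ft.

K_a = tan²(45° − 23.5°/2) = 0.4298; √K_a = 0.6556.
The active pressure is zero where K_a γ z = 2c√K_a, so z_c = 2c/(γ√K_a) = 2×587/(102.5×0.6556) = 17.47 ft.

17.5 ft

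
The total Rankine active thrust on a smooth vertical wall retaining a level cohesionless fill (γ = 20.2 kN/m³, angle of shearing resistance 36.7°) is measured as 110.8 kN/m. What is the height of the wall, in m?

6.60 m

K_a = 0.2519. P_a = ½ K_a γ H² ⇒ H = √(2P_a/(K_a γ)).
H = √(2×110.8/(0.2519×20.2)) = 6.600 m.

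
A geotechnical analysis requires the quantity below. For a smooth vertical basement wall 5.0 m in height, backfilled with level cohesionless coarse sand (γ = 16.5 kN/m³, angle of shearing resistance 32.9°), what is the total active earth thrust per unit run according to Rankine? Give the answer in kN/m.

61.1 kN/m

K_a = tan²(45° − φ/2) = 0.2960.
P_a = ½ K_a γ H² = 0.5 × 0.2960 × 16.5 × 5.0² = 61.06 kN/m.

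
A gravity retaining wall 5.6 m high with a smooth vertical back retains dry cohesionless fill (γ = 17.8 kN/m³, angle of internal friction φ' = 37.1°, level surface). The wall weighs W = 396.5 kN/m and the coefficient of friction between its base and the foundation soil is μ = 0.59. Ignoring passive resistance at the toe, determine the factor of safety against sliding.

K_a = tan²(45° − 37.1°/2) = 0.2475.
P_a = ½K_aγH² = 0.5×0.2475×17.8×5.6² = 69.08 kN/m, acting at H/3 = 1.867 m above the base.
FS_sliding = μW / P_a = 0.59×396.5 / 69.08 = 3.387.

3.39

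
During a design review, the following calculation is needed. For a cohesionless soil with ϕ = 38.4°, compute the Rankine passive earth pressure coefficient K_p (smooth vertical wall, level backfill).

K_p = (1 + sin φ)/(1 − sin φ) = tan²(45° + 38.4°/2) = 4.279.

4.28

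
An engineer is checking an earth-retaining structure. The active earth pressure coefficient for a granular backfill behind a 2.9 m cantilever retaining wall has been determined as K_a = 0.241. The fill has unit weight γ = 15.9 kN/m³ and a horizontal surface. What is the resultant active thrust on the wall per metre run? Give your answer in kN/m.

16.1 kN/m

P = ½ K_a γ H² = 0.5 × 0.241 × 15.9 × 2.9² = 16.11 kN/m.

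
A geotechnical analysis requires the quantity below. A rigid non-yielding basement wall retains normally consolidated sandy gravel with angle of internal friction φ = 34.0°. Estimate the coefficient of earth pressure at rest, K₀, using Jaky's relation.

0.441

K₀ = 1 − sin φ' = 1 − sin 34.0° = 0.4408.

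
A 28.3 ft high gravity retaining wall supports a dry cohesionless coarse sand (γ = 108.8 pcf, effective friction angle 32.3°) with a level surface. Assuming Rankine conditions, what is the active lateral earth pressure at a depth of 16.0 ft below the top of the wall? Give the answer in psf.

528 psf

K_a = (1 − sin φ)/(1 + sin φ) = 0.3035.
σ_h = K_a γ z = 0.3035 × 108.8 × 16.0 = 528.3 psf.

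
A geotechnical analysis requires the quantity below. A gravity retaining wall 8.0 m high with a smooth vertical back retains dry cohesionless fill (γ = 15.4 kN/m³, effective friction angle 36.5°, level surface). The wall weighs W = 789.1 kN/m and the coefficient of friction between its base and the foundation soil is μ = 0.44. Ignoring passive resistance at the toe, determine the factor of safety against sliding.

2.77

K_a = tan²(45° − 36.5°/2) = 0.2541.
P_a = ½K_aγH² = 0.5×0.2541×15.4×8.0² = 125.2 kN/m, acting at H/3 = 2.667 m above the base.
FS_sliding = μW / P_a = 0.44×789.1 / 125.2 = 2.773.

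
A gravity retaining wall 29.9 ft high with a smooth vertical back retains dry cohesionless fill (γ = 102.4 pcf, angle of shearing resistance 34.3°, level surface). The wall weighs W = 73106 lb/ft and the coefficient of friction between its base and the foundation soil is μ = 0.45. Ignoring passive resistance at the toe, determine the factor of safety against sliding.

K_a = tan²(45° − 34.3°/2) = 0.2792.
P_a = ½K_aγH² = 0.5×0.2792×102.4×29.9² = 12780 lb/ft, acting at H/3 = 9.967 ft above the base.
FS_sliding = μW / P_a = 0.45×73106 / 12780 = 2.575.

2.57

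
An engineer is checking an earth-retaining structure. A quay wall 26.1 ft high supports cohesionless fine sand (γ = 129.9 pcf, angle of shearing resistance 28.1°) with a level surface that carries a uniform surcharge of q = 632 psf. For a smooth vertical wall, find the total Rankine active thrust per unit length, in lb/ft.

K_a = tan²(45° − φ/2) = 0.3596.
Soil triangle: ½ K_a γ H² = 0.5×0.3596×129.9×26.1² = 15910 lb/ft.
Surcharge rectangle: K_a q H = 0.3596×632×26.1 = 5932 lb/ft.
Total = 15910 + 5932 = 21840 lb/ft.

21800 lb/ft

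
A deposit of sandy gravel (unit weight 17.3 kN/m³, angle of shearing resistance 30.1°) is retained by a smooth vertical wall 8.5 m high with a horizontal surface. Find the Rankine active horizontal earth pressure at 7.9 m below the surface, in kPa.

45.4 kPa

K_a = (1 − sin φ)/(1 + sin φ) = 0.3320.
σ_h = K_a γ z = 0.3320 × 17.3 × 7.9 = 45.37 kPa.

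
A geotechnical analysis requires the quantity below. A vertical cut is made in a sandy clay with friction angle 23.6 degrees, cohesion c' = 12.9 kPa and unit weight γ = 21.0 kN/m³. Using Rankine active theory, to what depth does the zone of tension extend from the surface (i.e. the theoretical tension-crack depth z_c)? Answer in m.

1.88 m

K_a = tan²(45° − 23.6°/2) = 0.4282; √K_a = 0.6544.
The active pressure is zero where K_a γ z = 2c√K_a, so z_c = 2c/(γ√K_a) = 2×12.9/(21.0×0.6544) = 1.877 m.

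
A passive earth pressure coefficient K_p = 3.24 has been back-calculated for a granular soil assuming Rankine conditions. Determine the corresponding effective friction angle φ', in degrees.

K_p = (1+sin φ)/(1−sin φ) ⇒ sin φ = (K_p − 1)/(K_p + 1) = 0.5283.
φ = arcsin(0.5283) = 31.89°.

31.9°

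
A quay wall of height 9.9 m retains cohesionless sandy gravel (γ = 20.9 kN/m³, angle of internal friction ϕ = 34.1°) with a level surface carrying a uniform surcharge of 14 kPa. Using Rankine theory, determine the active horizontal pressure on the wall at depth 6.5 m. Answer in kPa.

K_a = (1 − sin φ)/(1 + sin φ) = 0.2815.
σ_v = γz + q = 20.9 × 6.5 + 14 = 149.8 kPa.
σ_h = K_a σ_v = 0.2815 × 149.8 = 42.19 kPa.

42.2 kPa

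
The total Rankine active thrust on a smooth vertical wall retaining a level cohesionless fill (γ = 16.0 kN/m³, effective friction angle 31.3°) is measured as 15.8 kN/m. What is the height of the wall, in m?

2.50 m

K_a = 0.3162. P_a = ½ K_a γ H² ⇒ H = √(2P_a/(K_a γ)).
H = √(2×15.8/(0.3162×16.0)) = 2.499 m.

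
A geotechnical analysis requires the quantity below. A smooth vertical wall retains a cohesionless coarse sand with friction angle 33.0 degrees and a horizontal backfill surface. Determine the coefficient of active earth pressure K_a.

0.295

K_a = (1 − sin φ)/(1 + sin φ) = (1 − sin 33.0°)/(1 + sin 33.0°) = 0.2948.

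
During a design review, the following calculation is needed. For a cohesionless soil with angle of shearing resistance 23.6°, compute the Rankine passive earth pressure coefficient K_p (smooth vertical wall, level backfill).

K_p = (1 + sin φ)/(1 − sin φ) = tan²(45° + 23.6°/2) = 2.335.

2.34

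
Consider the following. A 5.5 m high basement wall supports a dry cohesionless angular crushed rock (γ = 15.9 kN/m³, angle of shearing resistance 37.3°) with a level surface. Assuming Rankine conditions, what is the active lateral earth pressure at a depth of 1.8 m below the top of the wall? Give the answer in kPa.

7.02 kPa

K_a = (1 − sin φ)/(1 + sin φ) = 0.2453.
σ_h = K_a γ z = 0.2453 × 15.9 × 1.8 = 7.022 kPa.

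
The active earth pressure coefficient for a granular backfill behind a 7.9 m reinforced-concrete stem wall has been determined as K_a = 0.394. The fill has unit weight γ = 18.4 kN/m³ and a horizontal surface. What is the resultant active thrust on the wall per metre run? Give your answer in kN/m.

226 kN/m

P = ½ K_a γ H² = 0.5 × 0.394 × 18.4 × 7.9² = 226.2 kN/m.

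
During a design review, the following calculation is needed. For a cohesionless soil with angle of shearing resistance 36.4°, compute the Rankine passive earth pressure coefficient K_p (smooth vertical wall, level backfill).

3.92

K_p = (1 + sin φ)/(1 − sin φ) = tan²(45° + 36.4°/2) = 3.919.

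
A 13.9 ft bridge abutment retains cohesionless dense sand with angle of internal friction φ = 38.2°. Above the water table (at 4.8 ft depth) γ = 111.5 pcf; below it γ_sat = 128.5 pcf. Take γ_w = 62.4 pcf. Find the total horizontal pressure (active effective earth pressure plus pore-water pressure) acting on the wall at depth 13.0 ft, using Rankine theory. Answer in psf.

766 psf

K_a = (1 − sin φ)/(1 + sin φ) = 0.2358.
γ' = 128.5 − 62.4 = 66.10 pcf.
Effective vertical stress at 13.0 ft: σ'_v = 111.5×4.8 + 66.10×8.20 = 1077 psf.
σ'_h = K_a σ'_v = 0.2358 × 1077 = 254.0 psf; u = γ_w × 8.20 = 511.7 psf.
Total σ_h = 254.0 + 511.7 = 765.7 psf.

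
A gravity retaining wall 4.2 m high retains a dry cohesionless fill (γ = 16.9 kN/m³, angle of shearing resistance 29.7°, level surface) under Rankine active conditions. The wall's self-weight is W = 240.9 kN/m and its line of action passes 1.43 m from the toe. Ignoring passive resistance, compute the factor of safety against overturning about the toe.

K_a = tan²(45° − 29.7°/2) = 0.3374.
P_a = ½K_aγH² = 0.5×0.3374×16.9×4.2² = 50.29 kN/m, acting at H/3 = 1.400 m above the base.
Overturning moment M_o = P_a × H/3 = 50.29 × 1.400 = 70.41.
Resisting moment M_r = W × 1.43 = 240.9 × 1.43 = 344.5.
FS_overturning = M_r/M_o = 344.5/70.41 = 4.893.

4.89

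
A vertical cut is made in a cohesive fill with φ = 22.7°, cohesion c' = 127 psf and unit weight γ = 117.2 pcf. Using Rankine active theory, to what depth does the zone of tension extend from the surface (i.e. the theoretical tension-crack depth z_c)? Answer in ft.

3.26 ft

K_a = tan²(45° − 22.7°/2) = 0.4431; √K_a = 0.6657.
The active pressure is zero where K_a γ z = 2c√K_a, so z_c = 2c/(γ√K_a) = 2×127/(117.2×0.6657) = 3.256 ft.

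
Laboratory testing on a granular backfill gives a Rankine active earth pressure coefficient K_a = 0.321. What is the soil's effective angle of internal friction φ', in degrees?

K_a = tan²(45° − φ/2) ⇒ 45° − φ/2 = arctan(√0.321) = 29.53°.
φ = 2(45° − 29.53°) = 30.93°.

30.9°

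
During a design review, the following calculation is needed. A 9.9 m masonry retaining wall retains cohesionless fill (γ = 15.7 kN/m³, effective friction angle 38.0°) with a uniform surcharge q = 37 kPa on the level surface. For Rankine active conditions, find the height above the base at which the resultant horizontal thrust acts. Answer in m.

3.83 m

K_a = 0.2379.
Triangular part P₁ = ½K_aγH² = 183.0 at H/3 = 3.300 m; rectangular part P₂ = K_a q H = 87.14 at H/2 = 4.950 m.
ȳ = (P₁·3.300 + P₂·4.950)/(P₁+P₂) = 3.832 m.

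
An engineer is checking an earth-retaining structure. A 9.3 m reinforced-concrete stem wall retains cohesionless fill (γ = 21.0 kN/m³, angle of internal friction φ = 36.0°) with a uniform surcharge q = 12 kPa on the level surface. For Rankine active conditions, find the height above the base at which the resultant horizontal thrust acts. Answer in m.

K_a = 0.2596.
Triangular part P₁ = ½K_aγH² = 235.8 at H/3 = 3.100 m; rectangular part P₂ = K_a q H = 28.97 at H/2 = 4.650 m.
ȳ = (P₁·3.100 + P₂·4.650)/(P₁+P₂) = 3.270 m.

3.27 m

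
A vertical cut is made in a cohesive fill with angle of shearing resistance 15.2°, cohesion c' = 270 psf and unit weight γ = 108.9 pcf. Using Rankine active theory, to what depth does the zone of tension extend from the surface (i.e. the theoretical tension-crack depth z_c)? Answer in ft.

K_a = tan²(45° − 15.2°/2) = 0.5845; √K_a = 0.7646.
The active pressure is zero where K_a γ z = 2c√K_a, so z_c = 2c/(γ√K_a) = 2×270/(108.9×0.7646) = 6.486 ft.

6.49 ft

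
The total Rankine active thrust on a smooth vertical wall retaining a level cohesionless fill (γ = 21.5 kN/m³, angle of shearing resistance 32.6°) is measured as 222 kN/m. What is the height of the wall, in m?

8.30 m

K_a = 0.2997. P_a = ½ K_a γ H² ⇒ H = √(2P_a/(K_a γ)).
H = √(2×222/(0.2997×21.5)) = 8.300 m.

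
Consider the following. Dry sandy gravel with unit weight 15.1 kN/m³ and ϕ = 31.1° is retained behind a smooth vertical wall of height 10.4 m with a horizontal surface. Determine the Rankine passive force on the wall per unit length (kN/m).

2560 kN/m

K_p = tan²(45° + φ/2) = 3.137.
P_p = ½ K_p γ H² = 0.5 × 3.137 × 15.1 × 10.4² = 2562 kN/m.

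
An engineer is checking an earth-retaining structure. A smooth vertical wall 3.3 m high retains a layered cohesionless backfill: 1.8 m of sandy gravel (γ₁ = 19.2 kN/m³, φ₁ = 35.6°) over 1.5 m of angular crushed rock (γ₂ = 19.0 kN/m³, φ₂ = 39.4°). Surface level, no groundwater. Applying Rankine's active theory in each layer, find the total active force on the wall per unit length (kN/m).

24.6 kN/m

K_a1 = tan²(45°−35.6°/2) = 0.2641; K_a2 = tan²(45°−39.4°/2) = 0.2234.
Layer 1: σ at base = K_a1 γ₁ h₁ = 9.128 kPa; P₁ = ½×9.128×1.8 = 8.215.
Layer 2: σ_v at top = γ₁h₁ = 34.56; σ_h top = K_a2×34.56 = 7.722; σ_h base = K_a2×(34.56+19.0×1.5) = 14.09.
P₂ = ½(7.722+14.09)×1.5 = 16.36. Total P_a = 8.215+16.36 = 24.57 kN/m.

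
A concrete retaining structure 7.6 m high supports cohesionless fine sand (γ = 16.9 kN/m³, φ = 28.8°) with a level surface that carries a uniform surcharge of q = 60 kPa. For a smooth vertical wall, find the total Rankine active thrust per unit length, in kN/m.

K_a = tan²(45° − φ/2) = 0.3498.
Soil triangle: ½ K_a γ H² = 0.5×0.3498×16.9×7.6² = 170.7 kN/m.
Surcharge rectangle: K_a q H = 0.3498×60×7.6 = 159.5 kN/m.
Total = 170.7 + 159.5 = 330.2 kN/m.

330 kN/m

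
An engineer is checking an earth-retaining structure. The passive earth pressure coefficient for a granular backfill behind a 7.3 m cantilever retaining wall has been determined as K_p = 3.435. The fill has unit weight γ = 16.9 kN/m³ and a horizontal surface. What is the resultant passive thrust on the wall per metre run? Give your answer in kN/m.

P = ½ K_p γ H² = 0.5 × 3.435 × 16.9 × 7.3² = 1547 kN/m.

1550 kN/m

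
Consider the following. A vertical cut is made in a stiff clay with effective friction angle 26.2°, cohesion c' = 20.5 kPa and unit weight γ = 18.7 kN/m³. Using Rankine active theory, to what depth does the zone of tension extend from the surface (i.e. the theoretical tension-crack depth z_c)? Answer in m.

3.52 m

K_a = tan²(45° − 26.2°/2) = 0.3874; √K_a = 0.6224.
The active pressure is zero where K_a γ z = 2c√K_a, so z_c = 2c/(γ√K_a) = 2×20.5/(18.7×0.6224) = 3.522 m.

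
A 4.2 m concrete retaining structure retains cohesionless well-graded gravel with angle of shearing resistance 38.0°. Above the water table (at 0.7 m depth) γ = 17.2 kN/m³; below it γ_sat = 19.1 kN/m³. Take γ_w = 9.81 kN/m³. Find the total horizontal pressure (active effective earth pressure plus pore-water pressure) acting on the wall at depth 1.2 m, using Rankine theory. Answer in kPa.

8.87 kPa

K_a = (1 − sin φ)/(1 + sin φ) = 0.2379.
γ' = 19.1 − 9.81 = 9.290 kN/m³.
Effective vertical stress at 1.2 m: σ'_v = 17.2×0.7 + 9.290×0.500 = 16.68 kPa.
σ'_h = K_a σ'_v = 0.2379 × 16.68 = 3.969 kPa; u = γ_w × 0.500 = 4.905 kPa.
Total σ_h = 3.969 + 4.905 = 8.874 kPa.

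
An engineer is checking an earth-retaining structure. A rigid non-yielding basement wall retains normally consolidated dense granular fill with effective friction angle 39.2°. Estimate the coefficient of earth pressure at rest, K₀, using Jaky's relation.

0.368

K₀ = 1 − sin φ' = 1 − sin 39.2° = 0.3680.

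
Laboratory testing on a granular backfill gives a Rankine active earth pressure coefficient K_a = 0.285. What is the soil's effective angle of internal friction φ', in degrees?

33.8°

K_a = tan²(45° − φ/2) ⇒ 45° − φ/2 = arctan(√0.285) = 28.10°.
φ = 2(45° − 28.10°) = 33.81°.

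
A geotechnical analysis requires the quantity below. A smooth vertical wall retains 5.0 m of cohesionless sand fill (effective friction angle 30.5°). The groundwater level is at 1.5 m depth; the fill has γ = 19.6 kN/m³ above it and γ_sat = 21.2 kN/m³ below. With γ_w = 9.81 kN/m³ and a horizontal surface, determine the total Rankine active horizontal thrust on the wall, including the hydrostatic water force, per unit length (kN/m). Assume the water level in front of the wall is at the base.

K_a = tan²(45° − φ/2) = 0.3267.
γ' = 21.2 − 9.81 = 11.39 kN/m³. Depth below WT = 3.5 m.
σ'_h at WT = K_a γ d_w = 9.604 kPa; at base = 9.604 + K_a γ' × 3.5 = 22.63 kPa.
P₁ (0–1.5 m) = ½×9.604×1.5 = 7.203. P₂ (1.5–5.0 m) = ½(9.604+22.63)×3.5 = 56.40.
P_w = ½ γ_w h₂² = 0.5×9.81×3.5² = 60.09. Total = 7.203+56.40+60.09 = 123.7 kN/m.

124 kN/m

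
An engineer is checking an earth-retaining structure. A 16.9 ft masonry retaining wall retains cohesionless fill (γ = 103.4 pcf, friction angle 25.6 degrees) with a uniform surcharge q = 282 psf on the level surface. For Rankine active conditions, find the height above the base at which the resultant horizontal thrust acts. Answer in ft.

6.32 ft

K_a = 0.3966.
Triangular part P₁ = ½K_aγH² = 5856 at H/3 = 5.633 ft; rectangular part P₂ = K_a q H = 1890 at H/2 = 8.450 ft.
ȳ = (P₁·5.633 + P₂·8.450)/(P₁+P₂) = 6.321 ft.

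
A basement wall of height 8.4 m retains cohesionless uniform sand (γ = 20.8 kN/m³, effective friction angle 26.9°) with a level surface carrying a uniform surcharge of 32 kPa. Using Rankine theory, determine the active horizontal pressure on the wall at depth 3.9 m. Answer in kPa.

42.6 kPa

K_a = (1 − sin φ)/(1 + sin φ) = 0.3770.
σ_v = γz + q = 20.8 × 3.9 + 32 = 113.1 kPa.
σ_h = K_a σ_v = 0.3770 × 113.1 = 42.65 kPa.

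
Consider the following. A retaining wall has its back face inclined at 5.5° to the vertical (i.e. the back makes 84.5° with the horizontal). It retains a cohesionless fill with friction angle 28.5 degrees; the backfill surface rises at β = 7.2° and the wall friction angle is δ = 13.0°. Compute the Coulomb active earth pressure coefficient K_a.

K_a = sin²(α+φ) / [sin²α · sin(α−δ) · (1 + √{sin(φ+δ)sin(φ−β) / (sin(α−δ)sin(α+β))})²].
With α = 84.5°, φ = 28.5°, δ = 13.0°, β = 7.2°: K_a = 0.3987.

0.399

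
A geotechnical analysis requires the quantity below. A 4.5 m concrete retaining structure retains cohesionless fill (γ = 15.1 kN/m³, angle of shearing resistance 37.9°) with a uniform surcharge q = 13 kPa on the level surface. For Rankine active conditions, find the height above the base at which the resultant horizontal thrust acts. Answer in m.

K_a = 0.2389.
Triangular part P₁ = ½K_aγH² = 36.53 at H/3 = 1.500 m; rectangular part P₂ = K_a q H = 13.98 at H/2 = 2.250 m.
ȳ = (P₁·1.500 + P₂·2.250)/(P₁+P₂) = 1.708 m.

1.71 m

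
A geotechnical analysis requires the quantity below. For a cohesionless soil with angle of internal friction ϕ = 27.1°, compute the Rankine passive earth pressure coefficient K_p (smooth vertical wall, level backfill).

K_p = (1 + sin φ)/(1 − sin φ) = tan²(45° + 27.1°/2) = 2.673.

2.67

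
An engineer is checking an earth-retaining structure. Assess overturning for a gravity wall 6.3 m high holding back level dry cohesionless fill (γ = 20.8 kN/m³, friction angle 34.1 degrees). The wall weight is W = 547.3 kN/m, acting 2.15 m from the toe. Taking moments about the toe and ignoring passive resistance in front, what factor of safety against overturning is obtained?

K_a = tan²(45° − 34.1°/2) = 0.2815.
P_a = ½K_aγH² = 0.5×0.2815×20.8×6.3² = 116.2 kN/m, acting at H/3 = 2.100 m above the base.
Overturning moment M_o = P_a × H/3 = 116.2 × 2.100 = 244.0.
Resisting moment M_r = W × 2.15 = 547.3 × 2.15 = 1177.
FS_overturning = M_r/M_o = 1177/244.0 = 4.822.

4.82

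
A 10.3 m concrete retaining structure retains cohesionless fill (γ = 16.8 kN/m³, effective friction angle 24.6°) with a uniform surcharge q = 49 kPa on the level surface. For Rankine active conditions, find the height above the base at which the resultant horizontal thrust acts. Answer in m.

4.05 m

K_a = 0.4121.
Triangular part P₁ = ½K_aγH² = 367.3 at H/3 = 3.433 m; rectangular part P₂ = K_a q H = 208.0 at H/2 = 5.150 m.
ȳ = (P₁·3.433 + P₂·5.150)/(P₁+P₂) = 4.054 m.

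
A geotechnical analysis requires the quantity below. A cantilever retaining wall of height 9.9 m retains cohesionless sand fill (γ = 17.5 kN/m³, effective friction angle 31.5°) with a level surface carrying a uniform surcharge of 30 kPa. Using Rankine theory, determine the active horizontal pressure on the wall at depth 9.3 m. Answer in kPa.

K_a = (1 − sin φ)/(1 + sin φ) = 0.3136.
σ_v = γz + q = 17.5 × 9.3 + 30 = 192.8 kPa.
σ_h = K_a σ_v = 0.3136 × 192.8 = 60.45 kPa.

60.5 kPa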